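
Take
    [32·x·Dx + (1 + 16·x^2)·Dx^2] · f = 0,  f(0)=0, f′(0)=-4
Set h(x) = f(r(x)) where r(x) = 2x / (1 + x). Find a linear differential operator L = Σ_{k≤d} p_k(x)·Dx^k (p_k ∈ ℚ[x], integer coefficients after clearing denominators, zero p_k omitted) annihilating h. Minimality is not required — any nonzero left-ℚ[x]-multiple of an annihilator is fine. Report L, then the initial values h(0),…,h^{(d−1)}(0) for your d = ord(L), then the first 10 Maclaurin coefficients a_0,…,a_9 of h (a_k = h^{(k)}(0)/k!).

f: a_k = 0, -4, 0, 64/3, 0, -1024/5, 0, 16384/7, 0, -262144/9, …
h₀=f(r): pull back L_f along r ⇒ L₀.
L = (2 + 130·x)·Dx + (1 + 2·x + 65·x^2)·Dx^2  (order 2).
h: a_k = 0, -8, 8, 488/3, -504, -27688/5, 93208/3, 1426888/7, -1871352, -62806088/9, …
ICs: h(0) = 0, h′(0) = -8.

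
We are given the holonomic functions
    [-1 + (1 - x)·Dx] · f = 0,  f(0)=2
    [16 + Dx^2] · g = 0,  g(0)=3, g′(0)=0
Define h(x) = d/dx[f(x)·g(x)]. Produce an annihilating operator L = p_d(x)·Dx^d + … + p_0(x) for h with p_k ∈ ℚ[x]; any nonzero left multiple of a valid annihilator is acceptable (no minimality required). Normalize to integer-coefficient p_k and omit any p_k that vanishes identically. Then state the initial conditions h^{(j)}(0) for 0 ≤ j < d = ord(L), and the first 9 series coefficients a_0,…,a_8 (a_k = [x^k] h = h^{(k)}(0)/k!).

L = (14 - 32·x + 16·x^2) + (-2 + 2·x)·Dx + (1 - 2·x + x^2)·Dx^2  (order 2).
h: a_k = 6, -84, -126, 88, 110, -364/5, -1274/15, -400/21, -150/7, …
ICs: h(0) = 6, h′(0) = -84.

f: a_k = 2, 2, 2, 2, 2, 2, 2, 2, 2, …
g: a_k = 3, 0, -24, 0, 32, 0, -256/15, 0, 512/105, …
L₀ := L_f ⊗_s L_g (sym. prod.), ord ≤ 2.
h₀' ⇒ L via d/dx closure of L₀.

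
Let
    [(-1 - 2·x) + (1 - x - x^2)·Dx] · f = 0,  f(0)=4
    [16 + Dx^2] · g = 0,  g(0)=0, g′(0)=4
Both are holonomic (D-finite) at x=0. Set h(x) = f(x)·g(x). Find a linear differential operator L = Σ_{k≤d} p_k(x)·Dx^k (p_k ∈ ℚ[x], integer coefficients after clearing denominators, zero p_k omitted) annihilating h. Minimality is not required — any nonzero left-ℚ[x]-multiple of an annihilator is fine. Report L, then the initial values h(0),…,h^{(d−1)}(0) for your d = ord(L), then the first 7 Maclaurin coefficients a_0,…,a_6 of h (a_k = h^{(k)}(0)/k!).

L = (-14 + 16·x + 16·x^2) + (2 + 4·x)·Dx + (-1 + x + x^2)·Dx^2  (order 2).
h: a_k = 0, 16, 16, -32/3, 16/3, 144/5, 512/15, …
ICs: h(0) = 0, h′(0) = 16.

f: a_k = 4, 4, 8, 12, 20, 32, 52, …
g: a_k = 0, 4, 0, -32/3, 0, 128/15, 0, …
f·g: L₀ = L_f ⊗_s L_g, ord ≤ 1·2.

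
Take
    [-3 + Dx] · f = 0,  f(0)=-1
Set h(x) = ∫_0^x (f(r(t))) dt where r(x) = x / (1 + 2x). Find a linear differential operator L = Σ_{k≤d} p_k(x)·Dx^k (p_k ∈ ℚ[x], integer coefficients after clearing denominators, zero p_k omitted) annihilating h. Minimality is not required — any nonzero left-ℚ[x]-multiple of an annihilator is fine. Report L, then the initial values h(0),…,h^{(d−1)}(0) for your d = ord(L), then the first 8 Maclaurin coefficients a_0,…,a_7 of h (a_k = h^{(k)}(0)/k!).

f: a_k = -1, -3, -9/2, -9/2, -27/8, -81/40, -81/80, -243/560, …
h₀=f(r): pull back L_f along r ⇒ L₀.
h=∫₀ˣh₀: take L = L₀·Dx.
L = -3·Dx + (1 + 4·x + 4·x^2)·Dx^2  (order 2).
h: a_k = 0, -1, -3/2, 1/2, 3/8, -51/40, 173/80, -1581/560, …
ICs: h(0) = 0, h′(0) = -1.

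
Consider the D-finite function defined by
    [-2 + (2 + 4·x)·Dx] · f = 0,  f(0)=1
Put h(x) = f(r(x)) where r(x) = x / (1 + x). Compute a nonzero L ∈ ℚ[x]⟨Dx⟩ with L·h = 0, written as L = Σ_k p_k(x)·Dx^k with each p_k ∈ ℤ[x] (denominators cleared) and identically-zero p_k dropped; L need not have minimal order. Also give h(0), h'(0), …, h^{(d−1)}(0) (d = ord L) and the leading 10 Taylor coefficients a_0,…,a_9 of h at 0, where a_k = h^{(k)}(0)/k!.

L = -1 + (1 + 4·x + 3·x^2)·Dx  (order 1).
h: a_k = 1, 1, -3/2, 5/2, -37/8, 75/8, -327/16, 753/16, -14445/128, 35699/128, …
ICs: h(0) = 1.

f: a_k = 1, 1, -1/2, 1/2, -5/8, 7/8, -21/16, 33/16, -429/128, 715/128, …
h₀=f(r): pull back L_f along r ⇒ L₀.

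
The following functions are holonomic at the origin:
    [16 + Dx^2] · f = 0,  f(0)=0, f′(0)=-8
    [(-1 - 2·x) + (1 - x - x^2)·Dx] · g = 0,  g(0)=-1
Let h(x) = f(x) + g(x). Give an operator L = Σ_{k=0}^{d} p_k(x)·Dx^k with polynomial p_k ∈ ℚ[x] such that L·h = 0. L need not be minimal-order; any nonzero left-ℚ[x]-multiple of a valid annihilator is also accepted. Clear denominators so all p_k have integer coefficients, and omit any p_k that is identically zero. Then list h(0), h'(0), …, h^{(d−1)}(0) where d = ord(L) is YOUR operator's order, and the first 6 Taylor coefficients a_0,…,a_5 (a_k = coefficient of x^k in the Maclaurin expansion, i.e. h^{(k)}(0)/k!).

f: a_k = 0, -8, 0, 64/3, 0, -256/15, …
g: a_k = -1, -1, -2, -3, -5, -8, …
h₀=f+g: left-lcm gives L₀, ord ≤ 3.
L = (-272 - 384·x + 352·x^2 - 192·x^3 - 640·x^4 - 256·x^5) + (160 - 368·x - 32·x^2 + 544·x^3 - 48·x^4 - 384·x^5 - 128·x^6)·Dx + (-17 - 24·x + 22·x^2 - 12·x^3 - 40·x^4 - 16·x^5)·Dx^2 + (10 - 23·x - 2·x^2 + 34·x^3 - 3·x^4 - 24·x^5 - 8·x^6)·Dx^3  (order 3).
h: a_k = -1, -9, -2, 55/3, -5, -376/15, …
ICs: h(0) = -1, h′(0) = -9, h′′(0) = -4.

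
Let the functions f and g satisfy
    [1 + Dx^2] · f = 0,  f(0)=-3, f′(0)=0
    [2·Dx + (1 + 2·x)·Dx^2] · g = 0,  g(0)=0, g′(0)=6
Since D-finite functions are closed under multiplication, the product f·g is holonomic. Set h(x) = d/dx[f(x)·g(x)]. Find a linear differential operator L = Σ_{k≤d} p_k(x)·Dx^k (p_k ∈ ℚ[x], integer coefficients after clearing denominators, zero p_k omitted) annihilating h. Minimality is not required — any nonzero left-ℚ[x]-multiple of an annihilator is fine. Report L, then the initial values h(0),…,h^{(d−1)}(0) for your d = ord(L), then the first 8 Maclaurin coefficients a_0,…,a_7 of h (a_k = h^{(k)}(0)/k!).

f: a_k = -3, 0, 3/2, 0, -1/8, 0, 1/240, 0, …
g: a_k = 0, 6, -6, 8, -12, 96/5, -32, 384/7, …
h₀=f·g: eliminate ⇒ L₀, order ≤ 2·2.
h=h₀': d/dx-closure on L₀ ⇒ L.
L = (-52 - 31·x - 87·x^2 - 96·x^3 - 8·x^4 + 48·x^5 + 16·x^6) + (-33 - 98·x - 80·x^2 + 80·x^4 + 32·x^5)·Dx + (-55 - 46·x - 110·x^2 - 96·x^3 + 32·x^4 + 96·x^5 + 32·x^6)·Dx^2 + (-33 - 98·x - 80·x^2 + 80·x^4 + 32·x^5)·Dx^3 + (-3 - 15·x - 23·x^2 + 40·x^4 + 48·x^5 + 16·x^6)·Dx^4  (order 4).
h: a_k = -18, 36, -45, 108, -927/4, 945/2, -38289/40, 9659/5, …
ICs: h(0) = -18, h′(0) = 36, h′′(0) = -90, h′′′(0) = 648.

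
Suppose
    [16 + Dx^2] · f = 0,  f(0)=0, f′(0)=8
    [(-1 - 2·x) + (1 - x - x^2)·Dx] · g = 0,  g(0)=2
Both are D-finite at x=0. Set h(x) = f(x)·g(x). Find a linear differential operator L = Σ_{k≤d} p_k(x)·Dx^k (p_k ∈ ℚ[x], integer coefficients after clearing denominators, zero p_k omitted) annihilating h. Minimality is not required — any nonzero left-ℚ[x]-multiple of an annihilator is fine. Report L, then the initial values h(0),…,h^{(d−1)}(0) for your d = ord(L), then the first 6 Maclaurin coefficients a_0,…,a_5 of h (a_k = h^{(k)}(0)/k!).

f: a_k = 0, 8, 0, -64/3, 0, 256/15, …
g: a_k = 2, 2, 4, 6, 10, 16, …
L₀ := L_f ⊗_s L_g (sym. prod.), ord ≤ 2.
L = (-14 + 16·x + 16·x^2) + (2 + 4·x)·Dx + (-1 + x + x^2)·Dx^2  (order 2).
h: a_k = 0, 16, 16, -32/3, 16/3, 144/5, …
ICs: h(0) = 0, h′(0) = 16.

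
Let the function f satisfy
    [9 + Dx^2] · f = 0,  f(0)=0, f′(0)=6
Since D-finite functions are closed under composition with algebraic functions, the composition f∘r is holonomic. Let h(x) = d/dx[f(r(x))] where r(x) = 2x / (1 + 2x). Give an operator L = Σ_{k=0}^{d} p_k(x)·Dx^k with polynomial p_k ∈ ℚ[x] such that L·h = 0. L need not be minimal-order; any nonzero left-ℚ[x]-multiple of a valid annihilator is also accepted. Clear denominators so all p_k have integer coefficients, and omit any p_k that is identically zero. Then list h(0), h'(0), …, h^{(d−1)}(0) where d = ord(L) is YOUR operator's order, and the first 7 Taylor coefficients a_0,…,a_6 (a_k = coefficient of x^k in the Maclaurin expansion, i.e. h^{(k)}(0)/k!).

L = (60 + 96·x + 96·x^2) + (12 + 72·x + 144·x^2 + 96·x^3)·Dx + (1 + 8·x + 24·x^2 + 32·x^3 + 16·x^4)·Dx^2  (order 2).
h: a_k = 12, -48, -72, 1344, -7032, 24480, -309648/5, …
ICs: h(0) = 12, h′(0) = -48.

f: a_k = 0, 6, 0, -9, 0, 81/20, 0, …
h₀=f(r): pull back L_f along r ⇒ L₀.
Differentiate: ansatz ord ≤ ord L₀ ⇒ L.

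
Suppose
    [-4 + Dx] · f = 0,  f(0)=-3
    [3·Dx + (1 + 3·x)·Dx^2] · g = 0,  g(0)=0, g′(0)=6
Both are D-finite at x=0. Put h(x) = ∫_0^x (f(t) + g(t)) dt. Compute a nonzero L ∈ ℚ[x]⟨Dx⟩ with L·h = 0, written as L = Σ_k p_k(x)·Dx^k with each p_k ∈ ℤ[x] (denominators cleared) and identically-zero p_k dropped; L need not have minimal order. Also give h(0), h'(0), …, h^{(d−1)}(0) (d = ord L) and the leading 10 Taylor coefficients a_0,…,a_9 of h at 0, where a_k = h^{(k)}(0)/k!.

f: a_k = -3, -12, -24, -32, -32, -128/5, -256/15, -1024/105, -512/105, -2048/945, …
g: a_k = 0, 6, -9, 18, -81/2, 486/5, -243, 4374/7, -6561/4, 4374, …
Weyl lclm of L_f,L_g ⇒ L₀ (ord ≤ 3).
h=∫h₀ ⇒ L = L₀·Dx.
L = (-120 - 144·x)·Dx^2 + (2 - 96·x - 144·x^2)·Dx^3 + (7 + 33·x + 36·x^2)·Dx^4  (order 4).
h: a_k = 0, -3, -3, -11, -7/2, -29/2, 179/15, -3901/105, 32293/420, -690953/3780, …
ICs: h(0) = 0, h′(0) = -3, h′′(0) = -6, h′′′(0) = -66.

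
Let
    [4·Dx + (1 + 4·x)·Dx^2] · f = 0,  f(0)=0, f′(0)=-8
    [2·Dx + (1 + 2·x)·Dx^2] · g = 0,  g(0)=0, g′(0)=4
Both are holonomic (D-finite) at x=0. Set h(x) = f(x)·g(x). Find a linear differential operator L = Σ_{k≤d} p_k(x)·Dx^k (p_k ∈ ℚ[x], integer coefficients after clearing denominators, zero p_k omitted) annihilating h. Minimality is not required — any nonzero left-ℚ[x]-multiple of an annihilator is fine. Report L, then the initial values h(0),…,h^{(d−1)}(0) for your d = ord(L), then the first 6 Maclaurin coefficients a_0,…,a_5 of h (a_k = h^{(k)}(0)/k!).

L = (160 + 768·x + 1024·x^2)·Dx + (264 + 2144·x + 5760·x^2 + 5120·x^3)·Dx^2 + (64 + 720·x + 2976·x^2 + 5376·x^3 + 3584·x^4)·Dx^3 + (3 + 44·x + 252·x^2 + 704·x^3 + 960·x^4 + 512·x^5)·Dx^4  (order 4).
h: a_k = 0, 0, -32, 96, -832/3, 832, …
ICs: h(0) = 0, h′(0) = 0, h′′(0) = -64, h′′′(0) = 576.

f: a_k = 0, -8, 16, -128/3, 128, -2048/5, …
g: a_k = 0, 4, -4, 16/3, -8, 64/5, …
L₀ := L_f ⊗_s L_g (sym. prod.), ord ≤ 4.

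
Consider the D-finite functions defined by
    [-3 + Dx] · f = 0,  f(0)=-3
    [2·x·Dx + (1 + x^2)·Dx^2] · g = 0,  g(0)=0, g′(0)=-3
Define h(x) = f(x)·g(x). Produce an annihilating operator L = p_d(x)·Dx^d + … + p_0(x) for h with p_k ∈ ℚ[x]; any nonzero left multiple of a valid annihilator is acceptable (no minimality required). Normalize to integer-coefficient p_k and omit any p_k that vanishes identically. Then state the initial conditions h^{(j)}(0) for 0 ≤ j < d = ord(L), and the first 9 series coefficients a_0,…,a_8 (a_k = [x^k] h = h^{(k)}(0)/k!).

L = (9 - 6·x + 9·x^2) + (-6 + 2·x - 6·x^2)·Dx + (1 + x^2)·Dx^2  (order 2).
h: a_k = 0, 9, 27, 75/2, 63/2, 747/40, 81/8, 3249/560, 1161/560, …
ICs: h(0) = 0, h′(0) = 9.

f: a_k = -3, -9, -27/2, -27/2, -81/8, -243/40, -243/80, -729/560, -2187/4480, …
g: a_k = 0, -3, 0, 1, 0, -3/5, 0, 3/7, 0, …
L₀ := L_f ⊗_s L_g (sym. prod.), ord ≤ 2.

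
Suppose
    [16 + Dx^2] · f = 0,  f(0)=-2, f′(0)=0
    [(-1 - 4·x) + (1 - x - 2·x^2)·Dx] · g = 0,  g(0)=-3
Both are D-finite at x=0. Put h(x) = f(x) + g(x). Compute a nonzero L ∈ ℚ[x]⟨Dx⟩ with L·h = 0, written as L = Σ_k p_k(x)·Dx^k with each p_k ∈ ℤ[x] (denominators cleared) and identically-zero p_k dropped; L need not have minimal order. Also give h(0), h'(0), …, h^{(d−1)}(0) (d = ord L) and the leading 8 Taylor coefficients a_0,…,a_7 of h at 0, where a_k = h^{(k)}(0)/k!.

L = (-368 - 1408·x + 256·x^2 - 512·x^3 - 2560·x^4 - 2048·x^5) + (176 - 336·x - 384·x^2 + 1024·x^3 + 384·x^4 - 1536·x^5 - 1024·x^6)·Dx + (-23 - 88·x + 16·x^2 - 32·x^3 - 160·x^4 - 128·x^5)·Dx^2 + (11 - 21·x - 24·x^2 + 64·x^3 + 24·x^4 - 96·x^5 - 64·x^6)·Dx^3  (order 3).
h: a_k = -5, -3, 7, -15, -163/3, -63, -5293/45, -255, …
ICs: h(0) = -5, h′(0) = -3, h′′(0) = 14.

f: a_k = -2, 0, 16, 0, -64/3, 0, 512/45, 0, …
g: a_k = -3, -3, -9, -15, -33, -63, -129, -255, …
f+g: L₀ = lclm(L_f,L_g), ord ≤ 2+1.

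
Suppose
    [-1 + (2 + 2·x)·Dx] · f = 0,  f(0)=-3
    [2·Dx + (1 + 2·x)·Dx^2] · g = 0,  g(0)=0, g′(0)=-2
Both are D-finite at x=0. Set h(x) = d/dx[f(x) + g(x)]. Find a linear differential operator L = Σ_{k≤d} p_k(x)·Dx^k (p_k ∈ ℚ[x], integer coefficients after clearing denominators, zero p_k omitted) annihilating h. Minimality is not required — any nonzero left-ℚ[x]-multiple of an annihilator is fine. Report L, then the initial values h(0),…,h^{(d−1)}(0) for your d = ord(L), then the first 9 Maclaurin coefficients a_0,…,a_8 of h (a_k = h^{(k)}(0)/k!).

L = (10 + 4·x) + (29 + 52·x + 20·x^2)·Dx + (6 + 22·x + 24·x^2 + 8·x^3)·Dx^2  (order 2).
h: a_k = -7/2, 19/4, -137/16, 527/32, -8297/256, 32957/512, -262837/2048, 1049863/4096, -33573737/65536, …
ICs: h(0) = -7/2, h′(0) = 19/4.

f: a_k = -3, -3/2, 3/8, -3/16, 15/128, -21/256, 63/1024, -99/2048, 1287/32768, …
g: a_k = 0, -2, 2, -8/3, 4, -32/5, 32/3, -128/7, 32, …
h₀=f+g: left-lcm gives L₀, ord ≤ 3.
Derive L from L₀ (diff closure).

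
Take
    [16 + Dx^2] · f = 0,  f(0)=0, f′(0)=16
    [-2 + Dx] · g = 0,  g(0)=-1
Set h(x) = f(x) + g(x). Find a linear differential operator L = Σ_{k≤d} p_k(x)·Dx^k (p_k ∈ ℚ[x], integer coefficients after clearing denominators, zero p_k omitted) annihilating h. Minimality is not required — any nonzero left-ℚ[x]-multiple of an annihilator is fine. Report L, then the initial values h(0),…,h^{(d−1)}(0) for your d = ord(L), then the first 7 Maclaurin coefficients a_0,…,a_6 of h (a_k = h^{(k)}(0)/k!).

L = -32 + 16·Dx - 2·Dx^2 + Dx^3  (order 3).
h: a_k = -1, 14, -2, -44, -2/3, 508/15, -4/45, …
ICs: h(0) = -1, h′(0) = 14, h′′(0) = -4.

f: a_k = 0, 16, 0, -128/3, 0, 512/15, 0, …
g: a_k = -1, -2, -2, -4/3, -2/3, -4/15, -4/45, …
h₀=f+g: left-lcm gives L₀, ord ≤ 3.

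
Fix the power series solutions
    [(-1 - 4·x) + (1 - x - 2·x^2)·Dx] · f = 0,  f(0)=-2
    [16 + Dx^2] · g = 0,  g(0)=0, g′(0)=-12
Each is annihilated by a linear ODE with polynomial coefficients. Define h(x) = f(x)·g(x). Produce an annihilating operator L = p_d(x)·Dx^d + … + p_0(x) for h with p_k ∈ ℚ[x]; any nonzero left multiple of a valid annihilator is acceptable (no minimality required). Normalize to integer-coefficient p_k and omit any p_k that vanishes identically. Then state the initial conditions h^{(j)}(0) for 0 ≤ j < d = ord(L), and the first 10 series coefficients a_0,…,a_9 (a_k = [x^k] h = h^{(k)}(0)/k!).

L = (-12 + 16·x + 32·x^2) + (2 + 8·x)·Dx + (-1 + x + 2·x^2)·Dx^2  (order 2).
h: a_k = 0, 24, 24, 8, 56, 616/5, 1176/5, 9704/21, 97912/105, 1758664/945, …
ICs: h(0) = 0, h′(0) = 24.

f: a_k = -2, -2, -6, -10, -22, -42, -86, -170, -342, -682, …
g: a_k = 0, -12, 0, 32, 0, -128/5, 0, 1024/105, 0, -2048/945, …
Product ⇒ symmetric product L₀, ord ≤ 2.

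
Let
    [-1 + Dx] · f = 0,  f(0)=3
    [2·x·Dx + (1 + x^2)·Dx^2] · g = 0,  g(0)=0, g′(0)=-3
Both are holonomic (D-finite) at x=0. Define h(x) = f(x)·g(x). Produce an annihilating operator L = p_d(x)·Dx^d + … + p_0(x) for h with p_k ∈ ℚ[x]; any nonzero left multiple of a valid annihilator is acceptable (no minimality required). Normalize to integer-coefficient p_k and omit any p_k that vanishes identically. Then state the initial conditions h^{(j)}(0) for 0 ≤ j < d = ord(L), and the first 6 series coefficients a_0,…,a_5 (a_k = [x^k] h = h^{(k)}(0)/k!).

L = (1 - 2·x + x^2) + (-2 + 2·x - 2·x^2)·Dx + (1 + x^2)·Dx^2  (order 2).
h: a_k = 0, -9, -9, -3/2, 3/2, -27/40, …
ICs: h(0) = 0, h′(0) = -9.

f: a_k = 3, 3, 3/2, 1/2, 1/8, 1/40, …
g: a_k = 0, -3, 0, 1, 0, -3/5, …
L₀ := L_f ⊗_s L_g (sym. prod.), ord ≤ 2.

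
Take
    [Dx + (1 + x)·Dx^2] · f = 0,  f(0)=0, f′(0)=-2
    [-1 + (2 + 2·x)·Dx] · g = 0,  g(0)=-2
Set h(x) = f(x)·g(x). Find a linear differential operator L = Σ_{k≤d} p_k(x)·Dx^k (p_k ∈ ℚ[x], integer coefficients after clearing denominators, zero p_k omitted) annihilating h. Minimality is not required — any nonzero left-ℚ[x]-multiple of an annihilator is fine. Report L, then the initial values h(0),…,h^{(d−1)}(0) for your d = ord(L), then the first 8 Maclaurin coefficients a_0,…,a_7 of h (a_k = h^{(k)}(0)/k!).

f: a_k = 0, -2, 1, -2/3, 1/2, -2/5, 1/3, -2/7, …
g: a_k = -2, -1, 1/4, -1/8, 5/64, -7/128, 21/512, -33/1024, …
h₀=f·g: eliminate ⇒ L₀, order ≤ 2·1.
L = 1 + (4 + 8·x + 4·x^2)·Dx^2  (order 2).
h: a_k = 0, 4, 0, -1/6, 1/6, -71/480, 31/240, -3043/26880, …
ICs: h(0) = 0, h′(0) = 4.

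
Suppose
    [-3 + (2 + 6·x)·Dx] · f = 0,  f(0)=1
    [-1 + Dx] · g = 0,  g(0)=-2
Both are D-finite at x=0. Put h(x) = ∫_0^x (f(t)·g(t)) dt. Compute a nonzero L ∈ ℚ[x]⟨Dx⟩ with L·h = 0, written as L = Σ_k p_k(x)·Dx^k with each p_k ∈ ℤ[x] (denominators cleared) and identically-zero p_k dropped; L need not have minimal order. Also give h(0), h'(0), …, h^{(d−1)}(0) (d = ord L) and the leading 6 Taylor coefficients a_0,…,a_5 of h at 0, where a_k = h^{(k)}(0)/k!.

f: a_k = 1, 3/2, -9/8, 27/16, -405/128, 1701/256, …
g: a_k = -2, -2, -1, -1/3, -1/12, -1/60, …
h₀=f·g: eliminate ⇒ L₀, order ≤ 1·1.
∫: right-multiply L₀ by Dx.
L = (-5 - 6·x)·Dx + (2 + 6·x)·Dx^2  (order 2).
h: a_k = 0, -2, -5/2, -7/12, -71/96, 671/960, …
ICs: h(0) = 0, h′(0) = -2.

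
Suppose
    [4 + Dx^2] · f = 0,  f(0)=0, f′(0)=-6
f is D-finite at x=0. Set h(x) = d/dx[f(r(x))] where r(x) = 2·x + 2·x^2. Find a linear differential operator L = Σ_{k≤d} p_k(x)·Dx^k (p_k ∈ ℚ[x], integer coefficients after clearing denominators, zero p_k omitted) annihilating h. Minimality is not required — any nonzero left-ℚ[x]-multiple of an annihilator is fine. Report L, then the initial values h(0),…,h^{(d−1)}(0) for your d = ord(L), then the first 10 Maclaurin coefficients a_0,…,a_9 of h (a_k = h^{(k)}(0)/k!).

f: a_k = 0, -6, 0, 4, 0, -4/5, 0, 8/105, 0, -4/945, …
Change of var in L_f (x↦r) gives L₀.
Differentiate: ansatz ord ≤ ord L₀ ⇒ L.
L = (28 + 128·x + 384·x^2 + 512·x^3 + 256·x^4) + (-6 - 12·x)·Dx + (1 + 4·x + 4·x^2)·Dx^2  (order 2).
h: a_k = -12, -24, 96, 384, 352, -576, -25856/15, -22528/15, 70528/105, 20736/7, …
ICs: h(0) = -12, h′(0) = -24.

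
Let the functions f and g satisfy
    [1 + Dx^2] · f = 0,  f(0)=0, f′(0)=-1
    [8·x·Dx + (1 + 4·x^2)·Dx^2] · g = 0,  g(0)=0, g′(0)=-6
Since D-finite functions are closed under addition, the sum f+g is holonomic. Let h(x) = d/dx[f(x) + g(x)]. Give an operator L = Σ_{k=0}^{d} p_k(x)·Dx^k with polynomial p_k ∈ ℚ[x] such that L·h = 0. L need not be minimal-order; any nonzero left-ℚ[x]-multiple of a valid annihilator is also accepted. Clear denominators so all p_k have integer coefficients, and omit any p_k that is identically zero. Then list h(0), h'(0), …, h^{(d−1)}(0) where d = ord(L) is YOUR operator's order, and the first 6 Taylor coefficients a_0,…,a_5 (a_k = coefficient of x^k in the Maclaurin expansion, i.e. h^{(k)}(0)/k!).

f: a_k = 0, -1, 0, 1/6, 0, -1/120, …
g: a_k = 0, -6, 0, 8, 0, -96/5, …
h₀=f+g: left-lcm gives L₀, ord ≤ 4.
Differentiate: ansatz ord ≤ ord L₀ ⇒ L.
L = (-376·x + 1600·x^3 + 128·x^5) + (-7 + 76·x^2 + 432·x^4 + 64·x^6)·Dx + (-376·x + 1600·x^3 + 128·x^5)·Dx^2 + (-7 + 76·x^2 + 432·x^4 + 64·x^6)·Dx^3  (order 3).
h: a_k = -7, 0, 49/2, 0, -2305/24, 0, …
ICs: h(0) = -7, h′(0) = 0, h′′(0) = 49.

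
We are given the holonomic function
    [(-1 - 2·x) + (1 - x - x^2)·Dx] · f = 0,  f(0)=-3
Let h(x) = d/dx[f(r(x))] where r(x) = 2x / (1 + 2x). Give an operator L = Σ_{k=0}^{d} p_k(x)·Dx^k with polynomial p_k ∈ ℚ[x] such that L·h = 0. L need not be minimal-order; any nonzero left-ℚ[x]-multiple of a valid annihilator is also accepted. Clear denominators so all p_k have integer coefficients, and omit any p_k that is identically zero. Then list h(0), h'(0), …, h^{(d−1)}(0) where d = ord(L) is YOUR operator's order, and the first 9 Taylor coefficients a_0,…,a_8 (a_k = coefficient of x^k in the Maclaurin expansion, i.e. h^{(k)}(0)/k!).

f: a_k = -3, -3, -6, -9, -15, -24, -39, -63, -102, …
L₀ from L_f via x↦r, Dx↦r'^{-1}Dx.
Derive L from L₀ (diff closure).
L = (4 + 24·x + 96·x^2 + 96·x^3) + (-1 - 10·x - 24·x^2 + 8·x^3 + 48·x^4)·Dx  (order 1).
h: a_k = -6, -24, 0, -192, 480, -2304, 8064, -30720, 110592, …
ICs: h(0) = -6.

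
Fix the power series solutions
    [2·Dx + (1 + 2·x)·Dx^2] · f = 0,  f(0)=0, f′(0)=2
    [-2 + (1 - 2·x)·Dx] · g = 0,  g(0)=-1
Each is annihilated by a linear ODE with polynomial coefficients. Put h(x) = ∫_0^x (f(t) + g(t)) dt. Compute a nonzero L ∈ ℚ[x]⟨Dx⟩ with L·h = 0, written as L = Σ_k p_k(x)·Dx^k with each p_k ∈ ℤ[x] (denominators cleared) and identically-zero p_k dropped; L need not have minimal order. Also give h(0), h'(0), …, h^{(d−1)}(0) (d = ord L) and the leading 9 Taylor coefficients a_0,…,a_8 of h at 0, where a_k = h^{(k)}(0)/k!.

L = (-40 - 16·x)·Dx^2 + (-8 - 64·x - 32·x^2)·Dx^3 + (3 + 2·x - 12·x^2 - 8·x^3)·Dx^4  (order 4).
h: a_k = 0, -1, 0, -2, -4/3, -4, -64/15, -32/3, -96/7, …
ICs: h(0) = 0, h′(0) = -1, h′′(0) = 0, h′′′(0) = -12.

f: a_k = 0, 2, -2, 8/3, -4, 32/5, -32/3, 128/7, -32, …
g: a_k = -1, -2, -4, -8, -16, -32, -64, -128, -256, …
h₀=f+g: left-lcm gives L₀, ord ≤ 3.
h=∫₀ˣh₀: take L = L₀·Dx.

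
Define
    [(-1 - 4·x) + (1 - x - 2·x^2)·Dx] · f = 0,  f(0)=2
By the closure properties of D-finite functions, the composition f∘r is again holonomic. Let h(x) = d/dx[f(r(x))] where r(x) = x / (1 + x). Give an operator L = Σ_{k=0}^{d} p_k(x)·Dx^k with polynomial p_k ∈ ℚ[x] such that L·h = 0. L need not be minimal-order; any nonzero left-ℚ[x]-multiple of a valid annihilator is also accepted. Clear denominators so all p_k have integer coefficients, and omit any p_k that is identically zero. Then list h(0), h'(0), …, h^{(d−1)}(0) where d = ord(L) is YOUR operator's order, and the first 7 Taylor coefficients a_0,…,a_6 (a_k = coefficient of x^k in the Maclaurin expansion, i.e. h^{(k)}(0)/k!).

L = (4 + 12·x + 36·x^2 + 20·x^3) + (-1 - 7·x - 9·x^2 + 7·x^3 + 10·x^4)·Dx  (order 1).
h: a_k = 2, 8, 0, 32, -40, 144, -280, …
ICs: h(0) = 2.

f: a_k = 2, 2, 6, 10, 22, 42, 86, …
L₀ from L_f via x↦r, Dx↦r'^{-1}Dx.
h=h₀': d/dx-closure on L₀ ⇒ L.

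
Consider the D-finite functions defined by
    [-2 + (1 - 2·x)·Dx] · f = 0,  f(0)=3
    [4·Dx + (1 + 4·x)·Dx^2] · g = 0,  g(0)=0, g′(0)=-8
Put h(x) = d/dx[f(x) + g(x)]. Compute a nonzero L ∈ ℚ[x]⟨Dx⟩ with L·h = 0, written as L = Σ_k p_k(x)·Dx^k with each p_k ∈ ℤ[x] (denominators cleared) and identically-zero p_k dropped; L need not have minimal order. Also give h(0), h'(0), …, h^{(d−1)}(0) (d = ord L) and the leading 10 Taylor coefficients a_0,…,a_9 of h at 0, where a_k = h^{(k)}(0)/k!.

L = (28 + 16·x) + (-1 + 40·x + 32·x^2)·Dx + (-1 - 3·x + 6·x^2 + 8·x^3)·Dx^2  (order 2).
h: a_k = -2, 56, -56, 704, -1568, 9344, -30080, 137216, -510464, 2127872, …
ICs: h(0) = -2, h′(0) = 56.

f: a_k = 3, 6, 12, 24, 48, 96, 192, 384, 768, 1536, …
g: a_k = 0, -8, 16, -128/3, 128, -2048/5, 4096/3, -32768/7, 16384, -524288/9, …
Weyl lclm of L_f,L_g ⇒ L₀ (ord ≤ 3).
h₀' ⇒ L via d/dx closure of L₀.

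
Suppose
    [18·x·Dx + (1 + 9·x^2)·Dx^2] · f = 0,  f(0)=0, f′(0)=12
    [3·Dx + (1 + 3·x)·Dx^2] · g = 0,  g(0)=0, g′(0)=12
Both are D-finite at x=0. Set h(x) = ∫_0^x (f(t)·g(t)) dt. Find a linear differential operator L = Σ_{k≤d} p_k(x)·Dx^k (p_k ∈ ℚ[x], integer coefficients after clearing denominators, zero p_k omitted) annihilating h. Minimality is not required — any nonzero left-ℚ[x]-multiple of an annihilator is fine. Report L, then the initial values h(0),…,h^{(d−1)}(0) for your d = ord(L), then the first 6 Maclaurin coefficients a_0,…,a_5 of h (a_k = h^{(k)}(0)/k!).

L = (648 + 3564·x + 19440·x^2 + 113724·x^3 + 262440·x^4 + 341172·x^5 + 236196·x^7)·Dx^2 + (162 + 3348·x + 24948·x^2 + 117612·x^3 + 396576·x^4 + 813564·x^5 + 918540·x^6 + 236196·x^7 + 826686·x^8)·Dx^3 + (36 + 576·x + 5184·x^2 + 25272·x^3 + 87480·x^4 + 227448·x^5 + 419904·x^6 + 472392·x^7 + 236196·x^8 + 472392·x^9)·Dx^4 + (5 + 54·x + 333·x^2 + 1512·x^3 + 5346·x^4 + 14580·x^5 + 30618·x^6 + 52488·x^7 + 59049·x^8 + 39366·x^9 + 59049·x^10)·Dx^5  (order 5).
h: a_k = 0, 0, 0, 48, -54, 0, …
ICs: h(0) = 0, h′(0) = 0, h′′(0) = 0, h′′′(0) = 288, h′′′′(0) = -1296.

f: a_k = 0, 12, 0, -36, 0, 972/5, …
g: a_k = 0, 12, -18, 36, -81, 972/5, …
Sym-product of L_f,L_g gives L₀ (≤ ord 4).
∫: right-multiply L₀ by Dx.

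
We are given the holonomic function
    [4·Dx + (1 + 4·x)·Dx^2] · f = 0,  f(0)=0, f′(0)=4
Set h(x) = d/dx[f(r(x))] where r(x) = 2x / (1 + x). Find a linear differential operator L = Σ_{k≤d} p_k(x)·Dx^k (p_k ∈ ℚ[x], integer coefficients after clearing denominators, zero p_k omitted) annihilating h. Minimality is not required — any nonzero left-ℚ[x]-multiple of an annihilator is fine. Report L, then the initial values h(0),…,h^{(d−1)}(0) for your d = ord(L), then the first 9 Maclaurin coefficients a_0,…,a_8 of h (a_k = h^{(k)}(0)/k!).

f: a_k = 0, 4, -8, 64/3, -64, 1024/5, -2048/3, 16384/7, -8192, …
L₀ from L_f via x↦r, Dx↦r'^{-1}Dx.
h₀' ⇒ L via d/dx closure of L₀.
L = (10 + 18·x) + (1 + 10·x + 9·x^2)·Dx  (order 1).
h: a_k = 8, -80, 728, -6560, 59048, -531440, 4782968, -43046720, 387420488, …
ICs: h(0) = 8.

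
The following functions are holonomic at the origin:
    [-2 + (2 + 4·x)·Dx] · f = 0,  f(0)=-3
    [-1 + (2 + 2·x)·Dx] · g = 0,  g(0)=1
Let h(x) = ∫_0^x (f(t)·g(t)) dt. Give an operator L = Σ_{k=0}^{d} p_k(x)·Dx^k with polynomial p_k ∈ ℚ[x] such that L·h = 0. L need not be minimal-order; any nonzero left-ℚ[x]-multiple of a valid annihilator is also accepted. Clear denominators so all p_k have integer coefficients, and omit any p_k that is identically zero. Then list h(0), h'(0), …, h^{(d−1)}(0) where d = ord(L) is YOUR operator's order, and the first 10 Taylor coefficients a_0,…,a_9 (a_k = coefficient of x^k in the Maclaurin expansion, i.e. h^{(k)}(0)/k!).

f: a_k = -3, -3, 3/2, -3/2, 15/8, -21/8, 63/16, -99/16, 1287/128, -2145/128, …
g: a_k = 1, 1/2, -1/8, 1/16, -5/128, 7/256, -21/1024, 33/2048, -429/32768, 715/65536, …
L₀ := L_f ⊗_s L_g (sym. prod.), ord ≤ 1.
Integrate: L := L₀·Dx.
L = (-3 - 4·x)·Dx + (2 + 6·x + 4·x^2)·Dx^2  (order 2).
h: a_k = 0, -3, -9/4, 1/8, -9/64, 111/640, -117/512, 2271/7168, -7497/16384, 67181/98304, …
ICs: h(0) = 0, h′(0) = -3.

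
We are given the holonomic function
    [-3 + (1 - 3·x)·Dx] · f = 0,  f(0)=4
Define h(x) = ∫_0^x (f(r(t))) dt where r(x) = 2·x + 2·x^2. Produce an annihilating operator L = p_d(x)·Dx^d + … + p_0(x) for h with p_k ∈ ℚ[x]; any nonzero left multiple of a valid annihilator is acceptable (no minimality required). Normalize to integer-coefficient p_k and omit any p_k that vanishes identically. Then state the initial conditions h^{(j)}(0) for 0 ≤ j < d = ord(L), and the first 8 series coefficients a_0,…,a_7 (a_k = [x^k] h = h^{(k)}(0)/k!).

f: a_k = 4, 12, 36, 108, 324, 972, 2916, 8748, …
Change of var in L_f (x↦r) gives L₀.
h=∫h₀ ⇒ L = L₀·Dx.
L = (6 + 12·x)·Dx + (-1 + 6·x + 6·x^2)·Dx^2  (order 2).
h: a_k = 0, 4, 12, 56, 288, 1584, 9072, 374112/7, …
ICs: h(0) = 0, h′(0) = 4.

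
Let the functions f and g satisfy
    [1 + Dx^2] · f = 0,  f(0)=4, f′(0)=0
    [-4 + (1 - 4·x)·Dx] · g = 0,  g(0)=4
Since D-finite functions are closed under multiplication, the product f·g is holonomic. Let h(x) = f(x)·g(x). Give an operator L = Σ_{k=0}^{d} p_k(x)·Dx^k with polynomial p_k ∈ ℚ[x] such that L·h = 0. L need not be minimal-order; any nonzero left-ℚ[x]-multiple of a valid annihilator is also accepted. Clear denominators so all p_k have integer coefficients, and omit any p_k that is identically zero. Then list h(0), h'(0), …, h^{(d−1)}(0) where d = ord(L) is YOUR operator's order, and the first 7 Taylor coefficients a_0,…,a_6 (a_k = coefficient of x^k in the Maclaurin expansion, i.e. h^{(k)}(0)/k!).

f: a_k = 4, 0, -2, 0, 1/6, 0, -1/180, …
g: a_k = 4, 16, 64, 256, 1024, 4096, 16384, …
f·g: L₀ = L_f ⊗_s L_g, ord ≤ 2·1.
L = (-1 + 4·x) + 8·Dx + (-1 + 4·x)·Dx^2  (order 2).
h: a_k = 16, 64, 248, 992, 11906/3, 47624/3, 2857439/45, …
ICs: h(0) = 16, h′(0) = 64.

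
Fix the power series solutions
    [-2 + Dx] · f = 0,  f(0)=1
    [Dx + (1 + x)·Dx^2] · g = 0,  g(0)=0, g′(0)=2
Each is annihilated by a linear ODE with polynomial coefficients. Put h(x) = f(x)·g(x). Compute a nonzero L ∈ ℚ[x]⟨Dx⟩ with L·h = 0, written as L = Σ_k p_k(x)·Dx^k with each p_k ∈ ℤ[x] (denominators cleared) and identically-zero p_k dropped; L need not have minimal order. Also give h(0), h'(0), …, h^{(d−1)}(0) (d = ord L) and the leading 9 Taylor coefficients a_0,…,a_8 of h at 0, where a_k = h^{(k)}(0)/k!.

L = (2 + 4·x) + (-3 - 4·x)·Dx + (1 + x)·Dx^2  (order 2).
h: a_k = 0, 2, 3, 8/3, 3/2, 11/15, 2/9, 34/315, -1/180, …
ICs: h(0) = 0, h′(0) = 2.

f: a_k = 1, 2, 2, 4/3, 2/3, 4/15, 4/45, 8/315, 2/315, …
g: a_k = 0, 2, -1, 2/3, -1/2, 2/5, -1/3, 2/7, -1/4, …
L₀ := L_f ⊗_s L_g (sym. prod.), ord ≤ 2.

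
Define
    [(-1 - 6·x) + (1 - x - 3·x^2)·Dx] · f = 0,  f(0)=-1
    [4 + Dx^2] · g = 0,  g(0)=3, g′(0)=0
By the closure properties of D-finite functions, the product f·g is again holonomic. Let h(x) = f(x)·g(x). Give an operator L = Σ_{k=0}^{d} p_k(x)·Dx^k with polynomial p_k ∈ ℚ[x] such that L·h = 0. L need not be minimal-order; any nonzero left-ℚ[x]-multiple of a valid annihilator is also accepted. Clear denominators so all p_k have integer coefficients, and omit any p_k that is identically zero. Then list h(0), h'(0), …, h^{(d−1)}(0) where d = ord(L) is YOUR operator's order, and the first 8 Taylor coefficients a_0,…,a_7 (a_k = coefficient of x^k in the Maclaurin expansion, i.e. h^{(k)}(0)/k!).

L = (2 + 4·x + 12·x^2) + (2 + 12·x)·Dx + (-1 + x + 3·x^2)·Dx^2  (order 2).
h: a_k = -3, -3, -6, -15, -35, -80, -2771/15, -6371/15, …
ICs: h(0) = -3, h′(0) = -3.

f: a_k = -1, -1, -4, -7, -19, -40, -97, -217, …
g: a_k = 3, 0, -6, 0, 2, 0, -4/15, 0, …
Product ⇒ symmetric product L₀, ord ≤ 2.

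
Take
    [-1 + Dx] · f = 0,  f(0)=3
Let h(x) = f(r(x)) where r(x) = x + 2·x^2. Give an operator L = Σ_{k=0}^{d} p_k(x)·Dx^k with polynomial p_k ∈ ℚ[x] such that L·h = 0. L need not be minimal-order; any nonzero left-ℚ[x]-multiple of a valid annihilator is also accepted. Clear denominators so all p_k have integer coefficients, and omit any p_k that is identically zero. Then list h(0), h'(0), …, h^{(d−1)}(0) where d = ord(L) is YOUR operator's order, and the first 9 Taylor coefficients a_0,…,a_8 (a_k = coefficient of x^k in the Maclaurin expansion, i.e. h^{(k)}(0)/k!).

f: a_k = 3, 3, 3/2, 1/2, 1/8, 1/40, 1/240, 1/1680, 1/13440, …
h₀=f(r): pull back L_f along r ⇒ L₀.
L = (-1 - 4·x) + Dx  (order 1).
h: a_k = 3, 3, 15/2, 13/2, 73/8, 281/40, 1741/240, 1697/336, 57233/13440, …
ICs: h(0) = 3.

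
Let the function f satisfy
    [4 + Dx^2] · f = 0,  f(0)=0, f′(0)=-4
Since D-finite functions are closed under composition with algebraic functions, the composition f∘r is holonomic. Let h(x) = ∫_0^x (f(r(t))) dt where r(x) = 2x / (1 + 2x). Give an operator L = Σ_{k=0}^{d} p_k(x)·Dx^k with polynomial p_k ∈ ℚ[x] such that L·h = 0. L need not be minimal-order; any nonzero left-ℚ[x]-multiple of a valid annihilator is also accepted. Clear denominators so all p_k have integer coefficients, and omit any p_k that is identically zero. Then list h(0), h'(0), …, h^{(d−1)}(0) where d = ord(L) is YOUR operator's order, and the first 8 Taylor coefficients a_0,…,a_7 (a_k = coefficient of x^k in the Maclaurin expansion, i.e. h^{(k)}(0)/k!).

f: a_k = 0, -4, 0, 8/3, 0, -8/15, 0, 16/315, …
Substitute x→r, Dx→(1/r')Dx; clear ⇒ L₀.
Integrate: L := L₀·Dx.
L = 16·Dx + (4 + 24·x + 48·x^2 + 32·x^3)·Dx^2 + (1 + 8·x + 24·x^2 + 32·x^3 + 16·x^4)·Dx^3  (order 3).
h: a_k = 0, 0, -4, 16/3, -8/3, -64/5, 2752/45, -1280/7, …
ICs: h(0) = 0, h′(0) = 0, h′′(0) = -8.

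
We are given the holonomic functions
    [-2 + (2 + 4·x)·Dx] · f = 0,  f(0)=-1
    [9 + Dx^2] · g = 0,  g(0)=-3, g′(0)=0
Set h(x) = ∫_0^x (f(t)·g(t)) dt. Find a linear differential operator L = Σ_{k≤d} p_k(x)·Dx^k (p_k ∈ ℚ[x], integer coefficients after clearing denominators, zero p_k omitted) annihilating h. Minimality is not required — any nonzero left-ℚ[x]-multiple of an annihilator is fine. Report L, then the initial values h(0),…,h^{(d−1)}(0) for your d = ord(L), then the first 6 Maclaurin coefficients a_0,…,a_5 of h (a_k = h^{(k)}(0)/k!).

L = (12 + 36·x + 36·x^2)·Dx + (-2 - 4·x)·Dx^2 + (1 + 4·x + 4·x^2)·Dx^3  (order 3).
h: a_k = 0, 3, 3/2, -5, -3, 3, …
ICs: h(0) = 0, h′(0) = 3, h′′(0) = 3.

f: a_k = -1, -1, 1/2, -1/2, 5/8, -7/8, …
g: a_k = -3, 0, 27/2, 0, -81/8, 0, …
Sym-product of L_f,L_g gives L₀ (≤ ord 2).
h=∫h₀ ⇒ L = L₀·Dx.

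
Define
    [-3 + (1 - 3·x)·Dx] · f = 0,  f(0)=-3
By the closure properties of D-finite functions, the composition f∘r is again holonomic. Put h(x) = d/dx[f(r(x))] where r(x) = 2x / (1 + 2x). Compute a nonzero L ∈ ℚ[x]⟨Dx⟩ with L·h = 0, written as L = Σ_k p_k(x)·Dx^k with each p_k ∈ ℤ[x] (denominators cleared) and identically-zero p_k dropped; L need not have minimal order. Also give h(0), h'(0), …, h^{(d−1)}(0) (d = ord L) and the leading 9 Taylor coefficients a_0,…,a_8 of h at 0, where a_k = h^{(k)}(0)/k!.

L = 8 + (-1 + 4·x)·Dx  (order 1).
h: a_k = -18, -144, -864, -4608, -23040, -110592, -516096, -2359296, -10616832, …
ICs: h(0) = -18.

f: a_k = -3, -9, -27, -81, -243, -729, -2187, -6561, -19683, …
f∘r: x↦r, Dx↦Dx/r' in L_f ⇒ L₀.
Differentiate: ansatz ord ≤ ord L₀ ⇒ L.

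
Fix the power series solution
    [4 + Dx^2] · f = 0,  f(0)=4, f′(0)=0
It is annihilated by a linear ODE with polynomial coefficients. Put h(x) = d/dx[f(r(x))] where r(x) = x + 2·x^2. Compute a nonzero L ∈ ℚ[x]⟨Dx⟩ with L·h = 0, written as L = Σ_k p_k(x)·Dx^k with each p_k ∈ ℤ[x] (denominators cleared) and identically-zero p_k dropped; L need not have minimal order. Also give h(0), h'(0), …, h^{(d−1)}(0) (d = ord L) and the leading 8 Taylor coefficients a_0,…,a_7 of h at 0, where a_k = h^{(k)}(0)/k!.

L = (52 + 64·x + 384·x^2 + 1024·x^3 + 1024·x^4) + (-12 - 48·x)·Dx + (1 + 8·x + 16·x^2)·Dx^2  (order 2).
h: a_k = 0, -16, -96, -352/3, 320/3, 5728/15, 8512/15, 53824/315, …
ICs: h(0) = 0, h′(0) = -16.

f: a_k = 4, 0, -8, 0, 8/3, 0, -16/45, 0, …
Change of var in L_f (x↦r) gives L₀.
Derive L from L₀ (diff closure).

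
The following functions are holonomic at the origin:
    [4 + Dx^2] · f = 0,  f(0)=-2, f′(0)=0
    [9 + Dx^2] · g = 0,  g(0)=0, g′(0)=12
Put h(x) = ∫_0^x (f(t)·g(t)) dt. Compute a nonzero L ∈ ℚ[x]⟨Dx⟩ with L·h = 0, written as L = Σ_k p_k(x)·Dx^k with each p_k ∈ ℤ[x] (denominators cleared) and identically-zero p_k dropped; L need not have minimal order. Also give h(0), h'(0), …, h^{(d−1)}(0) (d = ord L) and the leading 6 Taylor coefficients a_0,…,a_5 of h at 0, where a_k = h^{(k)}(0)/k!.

L = 25·Dx + 26·Dx^3 + Dx^5  (order 5).
h: a_k = 0, 0, -12, 0, 21, 0, …
ICs: h(0) = 0, h′(0) = 0, h′′(0) = -24, h′′′(0) = 0, h′′′′(0) = 504.

f: a_k = -2, 0, 4, 0, -4/3, 0, …
g: a_k = 0, 12, 0, -18, 0, 81/10, …
Sym-product of L_f,L_g gives L₀ (≤ ord 4).
Integrate: L := L₀·Dx.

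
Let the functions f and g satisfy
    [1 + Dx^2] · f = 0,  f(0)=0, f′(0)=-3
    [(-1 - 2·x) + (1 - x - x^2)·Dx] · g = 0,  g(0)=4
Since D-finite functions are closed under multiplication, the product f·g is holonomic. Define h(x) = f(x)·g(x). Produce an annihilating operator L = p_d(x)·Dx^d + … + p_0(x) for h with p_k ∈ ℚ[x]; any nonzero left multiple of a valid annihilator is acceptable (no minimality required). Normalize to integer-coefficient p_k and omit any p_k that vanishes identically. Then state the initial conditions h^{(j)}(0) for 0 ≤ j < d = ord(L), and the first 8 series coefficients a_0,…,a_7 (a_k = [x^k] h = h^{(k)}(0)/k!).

L = (1 + x + x^2) + (2 + 4·x)·Dx + (-1 + x + x^2)·Dx^2  (order 2).
h: a_k = 0, -12, -12, -22, -34, -561/10, -901/10, -61403/420, …
ICs: h(0) = 0, h′(0) = -12.

f: a_k = 0, -3, 0, 1/2, 0, -1/40, 0, 1/1680, …
g: a_k = 4, 4, 8, 12, 20, 32, 52, 84, …
f·g: L₀ = L_f ⊗_s L_g, ord ≤ 2·1.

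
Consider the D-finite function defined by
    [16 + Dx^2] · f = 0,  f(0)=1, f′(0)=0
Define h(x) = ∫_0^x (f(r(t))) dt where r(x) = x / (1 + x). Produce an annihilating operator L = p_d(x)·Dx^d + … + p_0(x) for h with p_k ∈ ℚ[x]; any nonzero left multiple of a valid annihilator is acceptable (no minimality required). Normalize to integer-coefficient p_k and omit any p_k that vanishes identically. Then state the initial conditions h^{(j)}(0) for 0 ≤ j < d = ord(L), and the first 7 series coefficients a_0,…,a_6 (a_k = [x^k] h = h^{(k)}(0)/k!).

f: a_k = 1, 0, -8, 0, 32/3, 0, -256/45, …
Substitute x→r, Dx→(1/r')Dx; clear ⇒ L₀.
h=∫₀ˣh₀: take L = L₀·Dx.
L = 16·Dx + (2 + 6·x + 6·x^2 + 2·x^3)·Dx^2 + (1 + 4·x + 6·x^2 + 4·x^3 + x^4)·Dx^3  (order 3).
h: a_k = 0, 1, 0, -8/3, 4, -8/3, -16/9, …
ICs: h(0) = 0, h′(0) = 1, h′′(0) = 0.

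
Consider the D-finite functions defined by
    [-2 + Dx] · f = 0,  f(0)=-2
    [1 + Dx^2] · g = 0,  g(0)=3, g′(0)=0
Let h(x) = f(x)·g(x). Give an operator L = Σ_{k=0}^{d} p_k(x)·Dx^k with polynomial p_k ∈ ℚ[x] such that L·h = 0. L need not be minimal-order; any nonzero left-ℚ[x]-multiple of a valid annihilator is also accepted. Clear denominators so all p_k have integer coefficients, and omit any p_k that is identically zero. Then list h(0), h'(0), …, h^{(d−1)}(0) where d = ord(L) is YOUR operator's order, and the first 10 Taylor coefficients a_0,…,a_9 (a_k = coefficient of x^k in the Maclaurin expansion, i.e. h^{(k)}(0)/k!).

L = 5 - 4·Dx + Dx^2  (order 2).
h: a_k = -6, -12, -9, -2, 7/4, 19/10, 39/40, 139/420, 527/6720, 359/30240, …
ICs: h(0) = -6, h′(0) = -12.

f: a_k = -2, -4, -4, -8/3, -4/3, -8/15, -8/45, -16/315, -4/315, -8/2835, …
g: a_k = 3, 0, -3/2, 0, 1/8, 0, -1/240, 0, 1/13440, 0, …
L₀ := L_f ⊗_s L_g (sym. prod.), ord ≤ 2.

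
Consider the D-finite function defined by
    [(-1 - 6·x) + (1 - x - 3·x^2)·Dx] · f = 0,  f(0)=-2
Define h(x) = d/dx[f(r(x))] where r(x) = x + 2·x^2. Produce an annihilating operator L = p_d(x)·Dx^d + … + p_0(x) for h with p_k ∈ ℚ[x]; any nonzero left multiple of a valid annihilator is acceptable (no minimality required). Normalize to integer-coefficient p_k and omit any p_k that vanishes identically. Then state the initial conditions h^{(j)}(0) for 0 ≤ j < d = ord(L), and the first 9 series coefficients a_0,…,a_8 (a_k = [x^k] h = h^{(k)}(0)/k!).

L = (12 + 102·x + 366·x^2 + 1008·x^3 + 2808·x^4 + 4320·x^5 + 2880·x^6) + (-1 - 9·x - 21·x^2 + 50·x^3 + 360·x^4 + 792·x^5 + 1008·x^6 + 576·x^7)·Dx  (order 1).
h: a_k = -2, -24, -138, -616, -2760, -12108, -50246, -205920, -832230, …
ICs: h(0) = -2.

f: a_k = -2, -2, -8, -14, -38, -80, -194, -434, -1016, …
Change of var in L_f (x↦r) gives L₀.
h=h₀': d/dx-closure on L₀ ⇒ L.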